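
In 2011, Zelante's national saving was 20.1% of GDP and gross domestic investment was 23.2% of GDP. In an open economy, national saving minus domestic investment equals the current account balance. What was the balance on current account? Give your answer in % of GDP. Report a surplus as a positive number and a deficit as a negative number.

-3.1

S - I = CA (net lending to the rest of the world).
CA = S - I = 20.1 - 23.2 = -3.1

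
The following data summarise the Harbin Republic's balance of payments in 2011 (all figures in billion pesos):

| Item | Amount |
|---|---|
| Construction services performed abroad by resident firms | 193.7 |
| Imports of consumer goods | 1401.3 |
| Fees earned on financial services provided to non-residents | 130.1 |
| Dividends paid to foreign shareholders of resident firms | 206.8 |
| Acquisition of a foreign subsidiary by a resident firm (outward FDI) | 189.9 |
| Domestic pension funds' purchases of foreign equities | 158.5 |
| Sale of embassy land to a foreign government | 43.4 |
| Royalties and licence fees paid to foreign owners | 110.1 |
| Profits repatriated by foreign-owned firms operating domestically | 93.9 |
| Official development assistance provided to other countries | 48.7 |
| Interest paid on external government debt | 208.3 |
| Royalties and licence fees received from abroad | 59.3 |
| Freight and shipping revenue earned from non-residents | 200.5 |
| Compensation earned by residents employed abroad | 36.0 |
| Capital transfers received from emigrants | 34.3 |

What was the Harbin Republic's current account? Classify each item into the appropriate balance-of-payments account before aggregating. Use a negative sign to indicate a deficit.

-1449.5

Goods: -1401.3
Services: 200.5 + 193.7 + 130.1 - 110.1 + 59.3 = 473.5
Primary income: -93.9 - 208.3 - 206.8 + 36.0 = -473.0
Secondary income: -48.7
Current account = (-1401.3) + 473.5 + (-473.0) + (-48.7) = -1449.5
(Excluded from the current account — financial account: acquisition of a foreign subsidiary by a resident firm (outward FDI) 189.9, domestic pension funds' purchases of foreign equities 158.5; capital account: sale of embassy land to a foreign government 43.4, capital transfers received from emigrants 34.3.)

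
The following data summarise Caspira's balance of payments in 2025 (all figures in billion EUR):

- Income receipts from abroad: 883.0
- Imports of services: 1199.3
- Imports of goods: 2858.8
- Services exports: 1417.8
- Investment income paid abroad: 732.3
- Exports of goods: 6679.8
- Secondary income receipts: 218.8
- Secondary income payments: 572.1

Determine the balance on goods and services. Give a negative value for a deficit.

Goods balance = 6679.8 - 2858.8 = 3821.0
Services balance = 1417.8 - 1199.3 = 218.5
Trade balance (goods + services) = 3821.0 + 218.5 = 4039.5

4039.5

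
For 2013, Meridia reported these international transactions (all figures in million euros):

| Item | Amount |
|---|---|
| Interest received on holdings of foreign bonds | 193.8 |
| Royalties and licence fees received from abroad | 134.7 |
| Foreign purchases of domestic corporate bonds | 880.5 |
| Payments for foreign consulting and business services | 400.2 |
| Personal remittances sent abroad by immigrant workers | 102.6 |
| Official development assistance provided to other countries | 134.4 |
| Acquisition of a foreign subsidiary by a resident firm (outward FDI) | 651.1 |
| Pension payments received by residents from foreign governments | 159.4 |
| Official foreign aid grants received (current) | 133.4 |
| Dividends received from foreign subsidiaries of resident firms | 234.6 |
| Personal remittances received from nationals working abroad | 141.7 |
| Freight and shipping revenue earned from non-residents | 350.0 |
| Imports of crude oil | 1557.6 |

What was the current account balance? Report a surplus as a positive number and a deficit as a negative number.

Goods: -1557.6
Services: 350.0 + 134.7 - 400.2 = 84.5
Primary income: 234.6 + 193.8 = 428.4
Secondary income: -102.6 + 141.7 + 159.4 - 134.4 + 133.4 = 197.5
Current account = (-1557.6) + 84.5 + 428.4 + 197.5 = -847.2
(Excluded from the current account — financial account: foreign purchases of domestic corporate bonds 880.5, acquisition of a foreign subsidiary by a resident firm (outward FDI) 651.1.)

-847.2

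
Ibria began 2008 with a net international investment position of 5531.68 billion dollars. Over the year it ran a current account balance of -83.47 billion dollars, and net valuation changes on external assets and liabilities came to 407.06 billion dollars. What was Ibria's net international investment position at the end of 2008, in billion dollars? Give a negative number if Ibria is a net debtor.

5855.27

Change in NIIP = current account + net valuation change = -83.47 + 407.06 = 323.59
End-of-year NIIP = 5531.68 + 323.59 = 5855.27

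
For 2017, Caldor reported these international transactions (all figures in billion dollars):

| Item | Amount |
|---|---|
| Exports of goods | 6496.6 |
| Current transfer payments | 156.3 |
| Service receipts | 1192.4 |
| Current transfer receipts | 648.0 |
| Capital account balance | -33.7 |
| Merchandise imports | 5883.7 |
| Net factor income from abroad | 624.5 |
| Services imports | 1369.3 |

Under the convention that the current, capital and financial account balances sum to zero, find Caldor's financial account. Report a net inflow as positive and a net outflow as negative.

-1518.5

Goods balance = 6496.6 - 5883.7 = 612.9
Services balance = 1192.4 - 1369.3 = -176.9
Trade balance (goods + services) = 612.9 + (-176.9) = 436.0
Net primary income = 624.5
Net secondary income = 648.0 - 156.3 = 491.7
Current account = 436.0 + 624.5 + 491.7 = 1552.2
Financial account = -(1552.2 + (-33.7)) = -1518.5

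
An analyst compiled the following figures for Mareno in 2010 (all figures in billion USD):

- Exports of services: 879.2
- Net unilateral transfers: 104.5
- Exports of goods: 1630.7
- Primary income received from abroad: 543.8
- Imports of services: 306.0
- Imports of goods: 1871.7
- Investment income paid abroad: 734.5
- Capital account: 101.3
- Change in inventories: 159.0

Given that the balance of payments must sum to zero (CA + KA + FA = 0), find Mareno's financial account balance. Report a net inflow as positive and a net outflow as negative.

-347.3

Goods balance = 1630.7 - 1871.7 = -241.0
Services balance = 879.2 - 306.0 = 573.2
Trade balance (goods + services) = -241.0 + 573.2 = 332.2
Net primary income = 543.8 - 734.5 = -190.7
Net secondary income = 104.5
Current account = 332.2 + (-190.7) + 104.5 = 246.0
Financial account = -(246.0 + 101.3) = -347.3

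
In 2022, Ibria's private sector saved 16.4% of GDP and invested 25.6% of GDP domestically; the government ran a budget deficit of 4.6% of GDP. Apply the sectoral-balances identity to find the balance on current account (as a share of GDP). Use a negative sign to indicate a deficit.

-13.8

By the sectoral-balances identity, CA = (S_private - I) + (T - G).
Private balance = 16.4 - 25.6 = -9.2
Government balance (T - G) = -4.6
CA = -9.2 + (-4.6) = -13.8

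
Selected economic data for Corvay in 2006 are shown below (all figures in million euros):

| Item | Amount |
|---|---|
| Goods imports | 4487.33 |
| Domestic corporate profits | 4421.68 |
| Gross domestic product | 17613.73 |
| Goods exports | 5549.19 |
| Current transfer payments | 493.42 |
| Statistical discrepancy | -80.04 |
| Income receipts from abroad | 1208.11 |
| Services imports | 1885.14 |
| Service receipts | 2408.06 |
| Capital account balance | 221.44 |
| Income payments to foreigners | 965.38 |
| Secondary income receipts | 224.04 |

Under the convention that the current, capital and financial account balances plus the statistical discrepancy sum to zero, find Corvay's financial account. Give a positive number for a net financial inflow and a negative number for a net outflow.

Goods balance = 5549.19 - 4487.33 = 1061.86
Services balance = 2408.06 - 1885.14 = 522.92
Trade balance (goods + services) = 1061.86 + 522.92 = 1584.78
Net primary income = 1208.11 - 965.38 = 242.73
Net secondary income = 224.04 - 493.42 = -269.38
Current account = 1584.78 + 242.73 + (-269.38) = 1558.13
Financial account = -(1558.13 + 221.44 + (-80.04)) = -1699.53

-1699.53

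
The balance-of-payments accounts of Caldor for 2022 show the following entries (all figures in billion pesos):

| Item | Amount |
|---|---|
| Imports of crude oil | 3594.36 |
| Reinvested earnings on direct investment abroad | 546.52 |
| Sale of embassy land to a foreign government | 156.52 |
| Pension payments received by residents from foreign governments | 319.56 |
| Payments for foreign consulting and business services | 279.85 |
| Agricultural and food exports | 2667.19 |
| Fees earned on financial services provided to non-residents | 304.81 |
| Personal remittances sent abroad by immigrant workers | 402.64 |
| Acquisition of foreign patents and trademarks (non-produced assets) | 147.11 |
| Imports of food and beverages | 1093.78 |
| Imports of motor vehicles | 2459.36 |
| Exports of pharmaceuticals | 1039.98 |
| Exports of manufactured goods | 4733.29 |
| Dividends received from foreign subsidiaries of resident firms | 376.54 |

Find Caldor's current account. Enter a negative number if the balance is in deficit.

Goods: 1039.98 - 2459.36 + 4733.29 - 3594.36 - 1093.78 + 2667.19 = 1292.96
Services: -279.85 + 304.81 = 24.96
Primary income: 546.52 + 376.54 = 923.06
Secondary income: 319.56 - 402.64 = -83.08
Current account = 1292.96 + 24.96 + 923.06 + (-83.08) = 2157.90
(Excluded from the current account — capital account: sale of embassy land to a foreign government 156.52, acquisition of foreign patents and trademarks (non-produced assets) 147.11.)

2157.90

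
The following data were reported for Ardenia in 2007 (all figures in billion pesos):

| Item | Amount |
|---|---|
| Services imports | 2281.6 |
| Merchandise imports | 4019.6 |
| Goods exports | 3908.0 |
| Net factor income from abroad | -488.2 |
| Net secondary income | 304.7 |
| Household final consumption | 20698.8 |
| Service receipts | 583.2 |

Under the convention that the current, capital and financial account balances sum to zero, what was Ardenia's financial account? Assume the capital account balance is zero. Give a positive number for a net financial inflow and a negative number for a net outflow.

Goods balance = 3908.0 - 4019.6 = -111.6
Services balance = 583.2 - 2281.6 = -1698.4
Trade balance (goods + services) = -111.6 + (-1698.4) = -1810.0
Net primary income = -488.2
Net secondary income = 304.7
Current account = -1810.0 + (-488.2) + 304.7 = -1993.5
Financial account = -(-1993.5) = 1993.5

1993.5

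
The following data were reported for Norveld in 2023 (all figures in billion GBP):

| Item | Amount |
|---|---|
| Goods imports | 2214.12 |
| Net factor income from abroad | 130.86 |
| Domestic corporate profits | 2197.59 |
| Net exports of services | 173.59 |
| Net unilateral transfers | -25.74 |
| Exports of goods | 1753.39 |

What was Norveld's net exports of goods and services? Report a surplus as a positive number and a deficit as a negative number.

Goods balance = 1753.39 - 2214.12 = -460.73
Services balance = 173.59
Trade balance (goods + services) = -460.73 + 173.59 = -287.14

-287.14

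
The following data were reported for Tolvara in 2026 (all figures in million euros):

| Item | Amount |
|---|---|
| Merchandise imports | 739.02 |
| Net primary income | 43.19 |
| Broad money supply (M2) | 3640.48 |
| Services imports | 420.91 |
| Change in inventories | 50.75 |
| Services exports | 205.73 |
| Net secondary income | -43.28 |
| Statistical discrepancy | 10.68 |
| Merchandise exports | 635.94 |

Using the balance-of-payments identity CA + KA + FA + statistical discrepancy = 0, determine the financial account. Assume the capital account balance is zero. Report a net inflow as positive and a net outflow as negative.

Goods balance = 635.94 - 739.02 = -103.08
Services balance = 205.73 - 420.91 = -215.18
Trade balance (goods + services) = -103.08 + (-215.18) = -318.26
Net primary income = 43.19
Net secondary income = -43.28
Current account = -318.26 + 43.19 + (-43.28) = -318.35
Financial account = -(-318.35 + 10.68) = 307.67

307.67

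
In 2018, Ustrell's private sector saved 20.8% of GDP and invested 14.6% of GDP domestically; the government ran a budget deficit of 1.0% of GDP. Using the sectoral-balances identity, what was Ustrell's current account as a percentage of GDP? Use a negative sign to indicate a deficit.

5.2

By the sectoral-balances identity, CA = (S_private - I) + (T - G).
Private balance = 20.8 - 14.6 = 6.2
Government balance (T - G) = -1.0
CA = 6.2 + (-1.0) = 5.2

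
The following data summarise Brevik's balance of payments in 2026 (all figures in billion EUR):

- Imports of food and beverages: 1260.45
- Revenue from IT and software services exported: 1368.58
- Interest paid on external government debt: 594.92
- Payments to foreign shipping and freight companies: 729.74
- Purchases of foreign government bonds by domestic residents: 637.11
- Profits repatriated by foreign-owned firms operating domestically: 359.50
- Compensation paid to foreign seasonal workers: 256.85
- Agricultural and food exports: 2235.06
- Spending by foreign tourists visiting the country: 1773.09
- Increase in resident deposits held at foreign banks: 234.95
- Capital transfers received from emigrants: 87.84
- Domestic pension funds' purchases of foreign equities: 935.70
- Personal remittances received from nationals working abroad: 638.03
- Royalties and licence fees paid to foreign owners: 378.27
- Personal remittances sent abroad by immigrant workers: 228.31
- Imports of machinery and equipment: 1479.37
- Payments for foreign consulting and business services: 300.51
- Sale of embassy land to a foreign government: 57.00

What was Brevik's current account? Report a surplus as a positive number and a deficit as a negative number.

Goods: 2235.06 - 1260.45 - 1479.37 = -504.76
Services: -378.27 - 300.51 + 1773.09 - 729.74 + 1368.58 = 1733.15
Primary income: -594.92 - 256.85 - 359.50 = -1211.27
Secondary income: 638.03 - 228.31 = 409.72
Current account = (-504.76) + 1733.15 + (-1211.27) + 409.72 = 426.84
(Excluded from the current account — financial account: purchases of foreign government bonds by domestic residents 637.11, increase in resident deposits held at foreign banks 234.95, domestic pension funds' purchases of foreign equities 935.70; capital account: capital transfers received from emigrants 87.84, sale of embassy land to a foreign government 57.00.)

426.84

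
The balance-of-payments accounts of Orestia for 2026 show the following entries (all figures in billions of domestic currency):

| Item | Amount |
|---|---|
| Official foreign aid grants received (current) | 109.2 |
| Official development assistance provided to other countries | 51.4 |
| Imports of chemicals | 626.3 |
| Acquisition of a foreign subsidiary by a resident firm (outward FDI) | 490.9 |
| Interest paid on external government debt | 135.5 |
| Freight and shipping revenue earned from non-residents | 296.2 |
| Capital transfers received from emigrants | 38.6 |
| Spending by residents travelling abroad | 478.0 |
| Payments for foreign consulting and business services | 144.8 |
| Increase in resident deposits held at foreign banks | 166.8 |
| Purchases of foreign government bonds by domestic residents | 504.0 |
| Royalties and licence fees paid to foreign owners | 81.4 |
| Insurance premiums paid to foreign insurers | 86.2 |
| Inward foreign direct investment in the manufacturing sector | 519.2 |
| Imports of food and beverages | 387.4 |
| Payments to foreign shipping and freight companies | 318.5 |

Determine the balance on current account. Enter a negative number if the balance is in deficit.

-1904.1

Goods: -387.4 - 626.3 = -1013.7
Services: -318.5 - 86.2 - 144.8 - 478.0 + 296.2 - 81.4 = -812.7
Primary income: -135.5
Secondary income: 109.2 - 51.4 = 57.8
Current account = (-1013.7) + (-812.7) + (-135.5) + 57.8 = -1904.1
(Excluded from the current account — financial account: acquisition of a foreign subsidiary by a resident firm (outward FDI) 490.9, increase in resident deposits held at foreign banks 166.8, purchases of foreign government bonds by domestic residents 504.0, inward foreign direct investment in the manufacturing sector 519.2; capital account: capital transfers received from emigrants 38.6.)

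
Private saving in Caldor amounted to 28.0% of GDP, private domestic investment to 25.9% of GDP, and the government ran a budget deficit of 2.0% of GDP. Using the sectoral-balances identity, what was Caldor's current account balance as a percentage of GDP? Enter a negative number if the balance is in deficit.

0.1

By the sectoral-balances identity, CA = (S_private - I) + (T - G).
Private balance = 28.0 - 25.9 = 2.1
Government balance (T - G) = -2.0
CA = 2.1 + (-2.0) = 0.1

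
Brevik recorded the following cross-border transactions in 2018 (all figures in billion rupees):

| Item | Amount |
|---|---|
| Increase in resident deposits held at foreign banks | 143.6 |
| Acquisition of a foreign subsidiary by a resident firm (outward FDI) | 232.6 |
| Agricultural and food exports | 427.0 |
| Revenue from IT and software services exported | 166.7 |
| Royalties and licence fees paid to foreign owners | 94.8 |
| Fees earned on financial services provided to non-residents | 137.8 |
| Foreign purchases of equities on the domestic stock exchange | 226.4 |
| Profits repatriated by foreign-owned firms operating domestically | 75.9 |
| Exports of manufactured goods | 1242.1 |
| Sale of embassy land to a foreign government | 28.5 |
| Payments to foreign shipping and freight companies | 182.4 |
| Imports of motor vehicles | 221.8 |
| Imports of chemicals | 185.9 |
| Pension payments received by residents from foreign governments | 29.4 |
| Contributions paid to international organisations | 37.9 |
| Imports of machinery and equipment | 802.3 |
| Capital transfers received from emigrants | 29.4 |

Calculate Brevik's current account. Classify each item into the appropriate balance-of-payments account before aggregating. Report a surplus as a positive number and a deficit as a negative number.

402.0

Goods: 1242.1 - 185.9 - 221.8 - 802.3 + 427.0 = 459.1
Services: 166.7 + 137.8 - 94.8 - 182.4 = 27.3
Primary income: -75.9
Secondary income: -37.9 + 29.4 = -8.5
Current account = 459.1 + 27.3 + (-75.9) + (-8.5) = 402.0
(Excluded from the current account — financial account: increase in resident deposits held at foreign banks 143.6, acquisition of a foreign subsidiary by a resident firm (outward FDI) 232.6, foreign purchases of equities on the domestic stock exchange 226.4; capital account: sale of embassy land to a foreign government 28.5, capital transfers received from emigrants 29.4.)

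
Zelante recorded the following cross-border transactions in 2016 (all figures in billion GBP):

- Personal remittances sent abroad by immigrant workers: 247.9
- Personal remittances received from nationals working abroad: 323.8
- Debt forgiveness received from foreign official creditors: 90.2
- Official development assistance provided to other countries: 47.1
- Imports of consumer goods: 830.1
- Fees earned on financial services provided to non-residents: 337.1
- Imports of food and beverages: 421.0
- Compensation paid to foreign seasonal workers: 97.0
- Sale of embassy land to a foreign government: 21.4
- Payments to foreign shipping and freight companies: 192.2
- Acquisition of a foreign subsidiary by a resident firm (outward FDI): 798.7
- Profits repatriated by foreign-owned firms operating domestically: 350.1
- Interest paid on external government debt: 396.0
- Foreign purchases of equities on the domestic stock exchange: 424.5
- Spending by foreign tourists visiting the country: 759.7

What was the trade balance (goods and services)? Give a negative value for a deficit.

Goods: -421.0 - 830.1 = -1251.1
Services: 337.1 - 192.2 + 759.7 = 904.6
Trade balance = -1251.1 + 904.6 = -346.5
(Excluded from the trade balance — secondary income: personal remittances sent abroad by immigrant workers 247.9, personal remittances received from nationals working abroad 323.8, official development assistance provided to other countries 47.1; capital account: debt forgiveness received from foreign official creditors 90.2, sale of embassy land to a foreign government 21.4; primary income: compensation paid to foreign seasonal workers 97.0, profits repatriated by foreign-owned firms operating domestically 350.1, interest paid on external government debt 396.0; financial account: acquisition of a foreign subsidiary by a resident firm (outward FDI) 798.7, foreign purchases of equities on the domestic stock exchange 424.5.)

-346.5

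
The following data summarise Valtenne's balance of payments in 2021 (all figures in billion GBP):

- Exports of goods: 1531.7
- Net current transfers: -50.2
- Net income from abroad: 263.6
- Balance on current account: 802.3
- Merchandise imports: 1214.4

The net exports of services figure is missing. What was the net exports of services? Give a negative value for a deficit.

Current account = goods balance + services balance + net primary income + net secondary income
Sum of the known components = 530.7
Net exports of services = CA - (known components) = 802.3 - 530.7 = 271.6

271.6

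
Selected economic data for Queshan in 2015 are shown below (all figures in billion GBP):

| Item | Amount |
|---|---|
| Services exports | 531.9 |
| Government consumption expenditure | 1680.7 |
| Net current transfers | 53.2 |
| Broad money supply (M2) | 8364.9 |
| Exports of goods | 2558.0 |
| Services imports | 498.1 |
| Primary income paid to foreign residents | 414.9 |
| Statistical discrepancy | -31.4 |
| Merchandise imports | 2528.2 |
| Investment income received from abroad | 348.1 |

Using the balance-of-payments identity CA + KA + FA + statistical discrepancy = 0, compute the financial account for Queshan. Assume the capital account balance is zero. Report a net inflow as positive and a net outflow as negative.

Goods balance = 2558.0 - 2528.2 = 29.8
Services balance = 531.9 - 498.1 = 33.8
Trade balance (goods + services) = 29.8 + 33.8 = 63.6
Net primary income = 348.1 - 414.9 = -66.8
Net secondary income = 53.2
Current account = 63.6 + (-66.8) + 53.2 = 50.0
Financial account = -(50.0 + (-31.4)) = -18.6

-18.6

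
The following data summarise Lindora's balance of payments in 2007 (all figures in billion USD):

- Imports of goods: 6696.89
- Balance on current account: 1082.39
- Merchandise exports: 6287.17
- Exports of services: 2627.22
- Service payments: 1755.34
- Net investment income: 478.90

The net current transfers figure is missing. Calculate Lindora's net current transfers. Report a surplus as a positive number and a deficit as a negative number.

Current account = goods balance + services balance + net primary income + net secondary income
Sum of the known components = 941.06
Net current transfers = CA - (known components) = 1082.39 - 941.06 = 141.33

141.33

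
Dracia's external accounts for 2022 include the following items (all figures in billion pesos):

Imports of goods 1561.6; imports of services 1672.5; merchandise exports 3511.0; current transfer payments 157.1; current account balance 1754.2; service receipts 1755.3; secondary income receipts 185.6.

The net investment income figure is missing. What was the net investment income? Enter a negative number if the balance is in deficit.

Current account = goods balance + services balance + net primary income + net secondary income
Sum of the known components = 2060.7
Net investment income = CA - (known components) = 1754.2 - 2060.7 = -306.5

-306.5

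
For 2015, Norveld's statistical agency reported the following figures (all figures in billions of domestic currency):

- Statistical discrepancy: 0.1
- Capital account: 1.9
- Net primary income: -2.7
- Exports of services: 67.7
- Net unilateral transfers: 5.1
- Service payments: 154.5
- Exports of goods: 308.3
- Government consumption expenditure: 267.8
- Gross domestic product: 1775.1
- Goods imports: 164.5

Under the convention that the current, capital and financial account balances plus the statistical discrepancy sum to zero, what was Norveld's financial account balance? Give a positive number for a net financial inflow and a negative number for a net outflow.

-61.4

Goods balance = 308.3 - 164.5 = 143.8
Services balance = 67.7 - 154.5 = -86.8
Trade balance (goods + services) = 143.8 + (-86.8) = 57.0
Net primary income = -2.7
Net secondary income = 5.1
Current account = 57.0 + (-2.7) + 5.1 = 59.4
Financial account = -(59.4 + 1.9 + 0.1) = -61.4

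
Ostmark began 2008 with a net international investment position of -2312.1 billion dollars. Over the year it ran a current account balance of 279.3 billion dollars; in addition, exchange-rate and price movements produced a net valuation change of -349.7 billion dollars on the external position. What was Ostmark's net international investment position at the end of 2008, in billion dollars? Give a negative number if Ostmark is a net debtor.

Change in NIIP = current account + net valuation change = 279.3 + (-349.7) = -70.4
End-of-year NIIP = -2312.1 + (-70.4) = -2382.5

-2382.5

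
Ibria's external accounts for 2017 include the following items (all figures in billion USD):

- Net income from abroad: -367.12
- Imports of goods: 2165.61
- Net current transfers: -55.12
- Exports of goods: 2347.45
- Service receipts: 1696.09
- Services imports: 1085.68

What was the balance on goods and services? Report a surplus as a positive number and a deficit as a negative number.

Goods balance = 2347.45 - 2165.61 = 181.84
Services balance = 1696.09 - 1085.68 = 610.41
Trade balance (goods + services) = 181.84 + 610.41 = 792.25

792.25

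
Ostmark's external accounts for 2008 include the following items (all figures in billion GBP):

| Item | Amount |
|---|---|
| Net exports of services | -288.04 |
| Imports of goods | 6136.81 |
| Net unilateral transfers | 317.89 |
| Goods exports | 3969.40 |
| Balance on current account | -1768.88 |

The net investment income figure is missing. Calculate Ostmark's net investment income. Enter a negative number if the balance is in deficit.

Current account = goods balance + services balance + net primary income + net secondary income
Sum of the known components = -2137.56
Net investment income = CA - (known components) = -1768.88 - (-2137.56) = 368.68

368.68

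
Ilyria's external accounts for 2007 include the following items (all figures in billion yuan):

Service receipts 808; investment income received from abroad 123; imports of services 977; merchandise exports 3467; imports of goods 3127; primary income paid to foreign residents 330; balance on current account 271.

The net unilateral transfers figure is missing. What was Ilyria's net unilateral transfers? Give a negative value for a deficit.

Current account = goods balance + services balance + net primary income + net secondary income
Sum of the known components = -36
Net unilateral transfers = CA - (known components) = 271 - (-36) = 307

307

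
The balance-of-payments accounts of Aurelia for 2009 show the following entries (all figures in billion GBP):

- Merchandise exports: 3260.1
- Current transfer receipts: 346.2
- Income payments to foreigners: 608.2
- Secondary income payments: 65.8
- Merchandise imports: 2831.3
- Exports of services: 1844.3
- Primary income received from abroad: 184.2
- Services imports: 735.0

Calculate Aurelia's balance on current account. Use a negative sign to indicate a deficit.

Goods balance = 3260.1 - 2831.3 = 428.8
Services balance = 1844.3 - 735.0 = 1109.3
Trade balance (goods + services) = 428.8 + 1109.3 = 1538.1
Net primary income = 184.2 - 608.2 = -424.0
Net secondary income = 346.2 - 65.8 = 280.4
Current account = 1538.1 + (-424.0) + 280.4 = 1394.5

1394.5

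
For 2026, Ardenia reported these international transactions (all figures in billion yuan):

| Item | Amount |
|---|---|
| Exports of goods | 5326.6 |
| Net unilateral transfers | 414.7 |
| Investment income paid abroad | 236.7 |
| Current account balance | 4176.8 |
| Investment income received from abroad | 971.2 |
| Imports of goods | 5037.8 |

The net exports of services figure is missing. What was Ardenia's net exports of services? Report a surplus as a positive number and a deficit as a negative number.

Current account = goods balance + services balance + net primary income + net secondary income
Sum of the known components = 1438.0
Net exports of services = CA - (known components) = 4176.8 - 1438.0 = 2738.8

2738.8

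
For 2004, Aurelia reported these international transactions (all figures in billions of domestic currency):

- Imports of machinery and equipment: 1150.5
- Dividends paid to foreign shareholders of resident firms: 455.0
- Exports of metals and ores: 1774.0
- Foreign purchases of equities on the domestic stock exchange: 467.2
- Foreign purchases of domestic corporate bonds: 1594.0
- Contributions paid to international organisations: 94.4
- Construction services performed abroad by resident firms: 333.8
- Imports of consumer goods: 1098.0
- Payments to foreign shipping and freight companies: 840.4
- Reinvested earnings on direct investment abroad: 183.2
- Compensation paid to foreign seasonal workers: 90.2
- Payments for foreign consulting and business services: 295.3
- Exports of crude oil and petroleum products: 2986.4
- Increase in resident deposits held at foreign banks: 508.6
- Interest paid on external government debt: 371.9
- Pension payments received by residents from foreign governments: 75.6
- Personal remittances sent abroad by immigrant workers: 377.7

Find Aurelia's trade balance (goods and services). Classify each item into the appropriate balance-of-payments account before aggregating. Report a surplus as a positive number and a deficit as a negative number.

1710.0

Goods: -1098.0 - 1150.5 + 2986.4 + 1774.0 = 2511.9
Services: -840.4 - 295.3 + 333.8 = -801.9
Trade balance = 2511.9 + (-801.9) = 1710.0
(Excluded from the trade balance — primary income: dividends paid to foreign shareholders of resident firms 455.0, reinvested earnings on direct investment abroad 183.2, compensation paid to foreign seasonal workers 90.2, interest paid on external government debt 371.9; financial account: foreign purchases of equities on the domestic stock exchange 467.2, foreign purchases of domestic corporate bonds 1594.0, increase in resident deposits held at foreign banks 508.6; secondary income: contributions paid to international organisations 94.4, pension payments received by residents from foreign governments 75.6, personal remittances sent abroad by immigrant workers 377.7.)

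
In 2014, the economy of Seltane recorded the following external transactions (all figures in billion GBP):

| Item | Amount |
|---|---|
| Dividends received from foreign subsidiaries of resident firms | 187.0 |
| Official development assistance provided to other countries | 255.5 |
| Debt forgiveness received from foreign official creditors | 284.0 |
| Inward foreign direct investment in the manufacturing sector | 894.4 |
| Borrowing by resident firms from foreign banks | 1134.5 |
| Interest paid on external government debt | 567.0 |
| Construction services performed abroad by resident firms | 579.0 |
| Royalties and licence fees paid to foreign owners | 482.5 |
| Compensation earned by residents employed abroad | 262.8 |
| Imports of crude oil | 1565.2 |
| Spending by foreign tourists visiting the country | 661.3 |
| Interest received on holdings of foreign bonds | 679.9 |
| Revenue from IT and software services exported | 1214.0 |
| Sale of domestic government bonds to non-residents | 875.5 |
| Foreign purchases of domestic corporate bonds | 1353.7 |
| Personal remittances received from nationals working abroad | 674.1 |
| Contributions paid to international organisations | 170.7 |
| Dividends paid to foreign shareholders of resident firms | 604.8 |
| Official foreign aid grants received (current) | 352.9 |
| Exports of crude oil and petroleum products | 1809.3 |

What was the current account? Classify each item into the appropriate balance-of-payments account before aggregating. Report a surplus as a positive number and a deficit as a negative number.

2774.6

Goods: 1809.3 - 1565.2 = 244.1
Services: -482.5 + 579.0 + 1214.0 + 661.3 = 1971.8
Primary income: -604.8 + 262.8 - 567.0 + 187.0 + 679.9 = -42.1
Secondary income: -255.5 - 170.7 + 674.1 + 352.9 = 600.8
Current account = 244.1 + 1971.8 + (-42.1) + 600.8 = 2774.6
(Excluded from the current account — capital account: debt forgiveness received from foreign official creditors 284.0; financial account: inward foreign direct investment in the manufacturing sector 894.4, borrowing by resident firms from foreign banks 1134.5, sale of domestic government bonds to non-residents 875.5, foreign purchases of domestic corporate bonds 1353.7.)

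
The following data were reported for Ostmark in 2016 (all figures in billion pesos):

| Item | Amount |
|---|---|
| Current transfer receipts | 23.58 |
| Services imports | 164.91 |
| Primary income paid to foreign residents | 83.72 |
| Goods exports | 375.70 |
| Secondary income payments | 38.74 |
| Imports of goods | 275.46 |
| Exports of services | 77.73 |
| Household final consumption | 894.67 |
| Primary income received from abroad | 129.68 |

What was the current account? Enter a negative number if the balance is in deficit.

Goods balance = 375.70 - 275.46 = 100.24
Services balance = 77.73 - 164.91 = -87.18
Trade balance (goods + services) = 100.24 + (-87.18) = 13.06
Net primary income = 129.68 - 83.72 = 45.96
Net secondary income = 23.58 - 38.74 = -15.16
Current account = 13.06 + 45.96 + (-15.16) = 43.86

43.86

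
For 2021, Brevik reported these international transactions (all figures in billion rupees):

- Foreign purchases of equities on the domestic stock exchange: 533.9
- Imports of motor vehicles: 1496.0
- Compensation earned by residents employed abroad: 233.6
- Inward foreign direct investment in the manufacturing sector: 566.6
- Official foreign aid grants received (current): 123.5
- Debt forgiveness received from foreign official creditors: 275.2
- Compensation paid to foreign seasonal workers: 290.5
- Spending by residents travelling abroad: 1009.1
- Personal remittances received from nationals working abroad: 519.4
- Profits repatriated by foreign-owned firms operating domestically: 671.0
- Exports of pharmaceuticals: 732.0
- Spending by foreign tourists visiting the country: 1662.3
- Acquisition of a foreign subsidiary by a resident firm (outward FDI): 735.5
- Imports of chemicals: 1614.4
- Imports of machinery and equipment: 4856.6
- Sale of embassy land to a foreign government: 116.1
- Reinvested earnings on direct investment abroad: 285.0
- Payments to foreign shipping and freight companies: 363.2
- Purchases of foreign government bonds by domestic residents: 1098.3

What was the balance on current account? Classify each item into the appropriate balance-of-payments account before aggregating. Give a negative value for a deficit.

Goods: -1614.4 - 1496.0 - 4856.6 + 732.0 = -7235.0
Services: -363.2 - 1009.1 + 1662.3 = 290.0
Primary income: 233.6 + 285.0 - 290.5 - 671.0 = -442.9
Secondary income: 123.5 + 519.4 = 642.9
Current account = (-7235.0) + 290.0 + (-442.9) + 642.9 = -6745.0
(Excluded from the current account — financial account: foreign purchases of equities on the domestic stock exchange 533.9, inward foreign direct investment in the manufacturing sector 566.6, acquisition of a foreign subsidiary by a resident firm (outward FDI) 735.5, purchases of foreign government bonds by domestic residents 1098.3; capital account: debt forgiveness received from foreign official creditors 275.2, sale of embassy land to a foreign government 116.1.)

-6745.0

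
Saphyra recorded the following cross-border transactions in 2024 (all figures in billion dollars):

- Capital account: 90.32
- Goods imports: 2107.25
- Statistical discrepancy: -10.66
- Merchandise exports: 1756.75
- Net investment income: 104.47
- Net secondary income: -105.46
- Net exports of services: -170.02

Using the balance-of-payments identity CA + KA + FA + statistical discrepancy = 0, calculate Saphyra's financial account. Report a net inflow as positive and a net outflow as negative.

441.85

Goods balance = 1756.75 - 2107.25 = -350.50
Services balance = -170.02
Trade balance (goods + services) = -350.50 + (-170.02) = -520.52
Net primary income = 104.47
Net secondary income = -105.46
Current account = -520.52 + 104.47 + (-105.46) = -521.51
Financial account = -(-521.51 + 90.32 + (-10.66)) = 441.85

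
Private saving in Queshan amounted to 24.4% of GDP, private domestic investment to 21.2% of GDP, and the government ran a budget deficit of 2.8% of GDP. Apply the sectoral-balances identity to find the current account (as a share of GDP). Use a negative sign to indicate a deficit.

By the sectoral-balances identity, CA = (S_private - I) + (T - G).
Private balance = 24.4 - 21.2 = 3.2
Government balance (T - G) = -2.8
CA = 3.2 + (-2.8) = 0.4

0.4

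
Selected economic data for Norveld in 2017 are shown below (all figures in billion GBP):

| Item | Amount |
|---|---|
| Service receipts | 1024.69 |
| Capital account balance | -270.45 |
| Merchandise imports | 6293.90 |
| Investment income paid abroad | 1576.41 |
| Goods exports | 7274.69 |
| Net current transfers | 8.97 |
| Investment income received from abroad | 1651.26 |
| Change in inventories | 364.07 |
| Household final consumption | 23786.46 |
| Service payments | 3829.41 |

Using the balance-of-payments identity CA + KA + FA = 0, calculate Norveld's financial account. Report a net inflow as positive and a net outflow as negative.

Goods balance = 7274.69 - 6293.90 = 980.79
Services balance = 1024.69 - 3829.41 = -2804.72
Trade balance (goods + services) = 980.79 + (-2804.72) = -1823.93
Net primary income = 1651.26 - 1576.41 = 74.85
Net secondary income = 8.97
Current account = -1823.93 + 74.85 + 8.97 = -1740.11
Financial account = -(-1740.11 + (-270.45)) = 2010.56

2010.56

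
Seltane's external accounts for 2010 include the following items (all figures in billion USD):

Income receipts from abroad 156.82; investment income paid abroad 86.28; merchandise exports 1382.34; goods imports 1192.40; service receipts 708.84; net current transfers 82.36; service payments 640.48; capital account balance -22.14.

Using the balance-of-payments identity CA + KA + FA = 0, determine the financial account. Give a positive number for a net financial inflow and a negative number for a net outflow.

-389.06

Goods balance = 1382.34 - 1192.40 = 189.94
Services balance = 708.84 - 640.48 = 68.36
Trade balance (goods + services) = 189.94 + 68.36 = 258.30
Net primary income = 156.82 - 86.28 = 70.54
Net secondary income = 82.36
Current account = 258.30 + 70.54 + 82.36 = 411.20
Financial account = -(411.20 + (-22.14)) = -389.06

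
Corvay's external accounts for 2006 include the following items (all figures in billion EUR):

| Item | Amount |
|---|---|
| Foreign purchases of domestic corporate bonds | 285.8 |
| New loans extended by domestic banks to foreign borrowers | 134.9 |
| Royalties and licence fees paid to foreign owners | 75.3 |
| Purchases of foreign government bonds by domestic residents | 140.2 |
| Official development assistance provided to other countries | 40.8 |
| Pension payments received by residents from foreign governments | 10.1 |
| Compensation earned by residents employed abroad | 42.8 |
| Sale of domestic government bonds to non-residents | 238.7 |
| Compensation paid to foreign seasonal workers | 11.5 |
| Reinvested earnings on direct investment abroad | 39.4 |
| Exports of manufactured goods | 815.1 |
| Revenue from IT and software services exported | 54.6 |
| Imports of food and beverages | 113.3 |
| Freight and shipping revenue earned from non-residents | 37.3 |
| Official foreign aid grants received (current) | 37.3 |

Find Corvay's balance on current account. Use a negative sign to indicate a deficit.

Goods: 815.1 - 113.3 = 701.8
Services: 37.3 + 54.6 - 75.3 = 16.6
Primary income: -11.5 + 39.4 + 42.8 = 70.7
Secondary income: 10.1 - 40.8 + 37.3 = 6.6
Current account = 701.8 + 16.6 + 70.7 + 6.6 = 795.7
(Excluded from the current account — financial account: foreign purchases of domestic corporate bonds 285.8, new loans extended by domestic banks to foreign borrowers 134.9, purchases of foreign government bonds by domestic residents 140.2, sale of domestic government bonds to non-residents 238.7.)

795.7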